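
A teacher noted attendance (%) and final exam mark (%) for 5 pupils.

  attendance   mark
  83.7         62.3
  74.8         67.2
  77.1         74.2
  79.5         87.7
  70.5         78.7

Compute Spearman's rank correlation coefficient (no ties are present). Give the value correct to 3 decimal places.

Rank attendance: 5, 2, 3, 4, 1
Rank mark: 1, 2, 3, 5, 4
d = rank(attendance) − rank(mark): 4, 0, 0, -1, -3; Σd² = 26
ρ = 1 − 6Σd² / [n(n²−1)] = 1 − 6×26 / (5×24) = 1 − 156/120 ≈ -0.300

-0.300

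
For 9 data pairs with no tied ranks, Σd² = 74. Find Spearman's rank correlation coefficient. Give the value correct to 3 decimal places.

0.383

ρ = 1 − 6Σd² / [n(n²−1)] = 1 − 6×74 / (9×80)
  = 1 − 444/720 = 1 − 0.6167 ≈ 0.383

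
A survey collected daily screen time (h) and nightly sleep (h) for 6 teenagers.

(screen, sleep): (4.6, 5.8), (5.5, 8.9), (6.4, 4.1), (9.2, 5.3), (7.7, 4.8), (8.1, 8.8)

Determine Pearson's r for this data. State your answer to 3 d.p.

-0.106

n = 6, Σx = 41.5, Σy = 37.7, Σx² = 301.91, Σy² = 258.23, Σxy = 258.87
nΣxy − ΣxΣy = 1553.22 − 1564.55 = -11.33
nΣx² − (Σx)² = 1811.46 − 1722.25 = 89.21; nΣy² − (Σy)² = 1549.38 − 1421.29 = 128.09
r = -11.33 / √(89.21 × 128.09) = -11.33 / 106.8967 ≈ -0.106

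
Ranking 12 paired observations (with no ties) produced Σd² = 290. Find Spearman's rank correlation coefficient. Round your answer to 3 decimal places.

-0.014

ρ = 1 − 6Σd² / [n(n²−1)] = 1 − 6×290 / (12×143)
  = 1 − 1740/1716 = 1 − 1.0140 ≈ -0.014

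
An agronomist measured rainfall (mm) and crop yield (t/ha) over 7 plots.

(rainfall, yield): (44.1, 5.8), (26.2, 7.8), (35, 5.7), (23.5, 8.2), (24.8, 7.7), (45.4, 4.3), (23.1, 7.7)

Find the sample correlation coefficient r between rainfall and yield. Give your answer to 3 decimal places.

-0.942

n = 7, Σx = 222.1, Σy = 47.2, Σx² = 7618.31, Σy² = 331.28, Σxy = 1416.39
nΣxy − ΣxΣy = 9914.73 − 10483.12 = -568.39
nΣx² − (Σx)² = 53328.17 − 49328.41 = 3999.76; nΣy² − (Σy)² = 2318.96 − 2227.84 = 91.12
r = -568.39 / √(3999.76 × 91.12) = -568.39 / 603.7037 ≈ -0.942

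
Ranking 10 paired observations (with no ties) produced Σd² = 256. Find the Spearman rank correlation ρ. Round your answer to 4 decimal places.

-0.5515

ρ = 1 − 6Σd² / [n(n²−1)] = 1 − 6×256 / (10×99)
  = 1 − 1536/990 = 1 − 1.55152 ≈ -0.5515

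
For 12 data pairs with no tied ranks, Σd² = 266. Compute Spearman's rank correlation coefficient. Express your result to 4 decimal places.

ρ = 1 − 6Σd² / [n(n²−1)] = 1 − 6×266 / (12×143)
  = 1 − 1596/1716 = 1 − 0.93007 ≈ 0.0699

0.0699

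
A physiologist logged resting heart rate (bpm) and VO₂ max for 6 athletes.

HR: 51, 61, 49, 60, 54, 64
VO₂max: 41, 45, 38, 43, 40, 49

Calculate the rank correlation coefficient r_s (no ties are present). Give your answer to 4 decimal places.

0.9429

Rank HR: 2, 5, 1, 4, 3, 6
Rank VO₂max: 3, 5, 1, 4, 2, 6
d = rank(HR) − rank(VO₂max): -1, 0, 0, 0, 1, 0; Σd² = 2
ρ = 1 − 6Σd² / [n(n²−1)] = 1 − 6×2 / (6×35) = 1 − 12/210 ≈ 0.9429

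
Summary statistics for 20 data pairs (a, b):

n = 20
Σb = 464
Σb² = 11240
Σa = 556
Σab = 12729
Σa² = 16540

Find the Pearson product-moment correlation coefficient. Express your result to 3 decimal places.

r = (nΣab − ΣaΣb) / √[(nΣa² − (Σa)²)(nΣb² − (Σb)²)]
Numerator: 20×12729 − 556×464 = -3404
Denominator: √[(330800 − 309136)(224800 − 215296)] = √[21664 × 9504] = 14349.0298
r = -3404 / 14349.0298 ≈ -0.237

-0.237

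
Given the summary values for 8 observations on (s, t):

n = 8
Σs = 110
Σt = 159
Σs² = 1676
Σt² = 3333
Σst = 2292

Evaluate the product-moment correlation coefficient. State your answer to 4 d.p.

r = (nΣst − ΣsΣt) / √[(nΣs² − (Σs)²)(nΣt² − (Σt)²)]
Numerator: 8×2292 − 110×159 = 846
Denominator: √[(13408 − 12100)(26664 − 25281)] = √[1308 × 1383] = 1344.9773
r = 846 / 1344.9773 ≈ 0.6290

0.6290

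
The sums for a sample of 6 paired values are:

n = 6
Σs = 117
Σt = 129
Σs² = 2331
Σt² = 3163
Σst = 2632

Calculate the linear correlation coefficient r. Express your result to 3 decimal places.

0.839

r = (nΣst − ΣsΣt) / √[(nΣs² − (Σs)²)(nΣt² − (Σt)²)]
Numerator: 6×2632 − 117×129 = 699
Denominator: √[(13986 − 13689)(18978 − 16641)] = √[297 × 2337] = 833.1200
r = 699 / 833.1200 ≈ 0.839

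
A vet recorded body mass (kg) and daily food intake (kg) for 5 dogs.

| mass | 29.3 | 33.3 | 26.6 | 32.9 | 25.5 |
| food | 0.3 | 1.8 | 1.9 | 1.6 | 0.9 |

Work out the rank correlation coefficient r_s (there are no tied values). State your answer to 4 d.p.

0.2000

Rank mass: 3, 5, 2, 4, 1
Rank food: 1, 4, 5, 3, 2
d = rank(mass) − rank(food): 2, 1, -3, 1, -1; Σd² = 16
ρ = 1 − 6Σd² / [n(n²−1)] = 1 − 6×16 / (5×24) = 1 − 96/120 ≈ 0.2000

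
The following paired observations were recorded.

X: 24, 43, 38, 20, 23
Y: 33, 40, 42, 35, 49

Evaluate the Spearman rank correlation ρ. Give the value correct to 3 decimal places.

Rank X: 3, 5, 4, 1, 2
Rank Y: 1, 3, 4, 2, 5
d = rank(X) − rank(Y): 2, 2, 0, -1, -3; Σd² = 18
ρ = 1 − 6Σd² / [n(n²−1)] = 1 − 6×18 / (5×24) = 1 − 108/120 ≈ 0.100

0.100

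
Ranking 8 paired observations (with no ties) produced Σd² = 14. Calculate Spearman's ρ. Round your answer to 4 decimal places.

ρ = 1 − 6Σd² / [n(n²−1)] = 1 − 6×14 / (8×63)
  = 1 − 84/504 = 1 − 0.16667 ≈ 0.8333

0.8333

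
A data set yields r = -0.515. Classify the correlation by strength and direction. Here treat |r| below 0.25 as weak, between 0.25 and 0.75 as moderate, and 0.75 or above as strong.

moderate negative

r = -0.515 < 0 so the relationship is negative.
|r| = 0.515, which falls in the moderate range.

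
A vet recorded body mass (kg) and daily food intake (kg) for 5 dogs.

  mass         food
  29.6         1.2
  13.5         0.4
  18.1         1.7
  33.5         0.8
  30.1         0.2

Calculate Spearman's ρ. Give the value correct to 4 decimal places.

Rank mass: 3, 1, 2, 5, 4
Rank food: 4, 2, 5, 3, 1
d = rank(mass) − rank(food): -1, -1, -3, 2, 3; Σd² = 24
ρ = 1 − 6Σd² / [n(n²−1)] = 1 − 6×24 / (5×24) = 1 − 144/120 ≈ -0.2000

-0.2000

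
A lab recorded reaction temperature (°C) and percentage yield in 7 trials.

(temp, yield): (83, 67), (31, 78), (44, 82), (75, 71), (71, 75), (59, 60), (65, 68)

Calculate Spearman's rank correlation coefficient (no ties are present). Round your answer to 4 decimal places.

Rank temp: 7, 1, 2, 6, 5, 3, 4
Rank yield: 2, 6, 7, 4, 5, 1, 3
d = rank(temp) − rank(yield): 5, -5, -5, 2, 0, 2, 1; Σd² = 84
ρ = 1 − 6Σd² / [n(n²−1)] = 1 − 6×84 / (7×48) = 1 − 504/336 ≈ -0.5000

-0.5000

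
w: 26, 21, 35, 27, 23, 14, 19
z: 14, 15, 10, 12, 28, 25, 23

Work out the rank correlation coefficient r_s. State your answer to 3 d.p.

-0.786

Rank w: 5, 3, 7, 6, 4, 1, 2
Rank z: 3, 4, 1, 2, 7, 6, 5
d = rank(w) − rank(z): 2, -1, 6, 4, -3, -5, -3; Σd² = 100
ρ = 1 − 6Σd² / [n(n²−1)] = 1 − 6×100 / (7×48) = 1 − 600/336 ≈ -0.786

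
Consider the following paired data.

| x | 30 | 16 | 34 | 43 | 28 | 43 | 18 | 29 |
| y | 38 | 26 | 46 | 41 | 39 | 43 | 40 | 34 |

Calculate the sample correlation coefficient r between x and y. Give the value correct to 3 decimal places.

n = 8, Σx = 241, Σy = 307, Σx² = 7959, Σy² = 12043, Σxy = 9530
nΣxy − ΣxΣy = 76240 − 73987 = 2253
nΣx² − (Σx)² = 63672 − 58081 = 5591; nΣy² − (Σy)² = 96344 − 94249 = 2095
r = 2253 / √(5591 × 2095) = 2253 / 3422.4472 ≈ 0.658

0.658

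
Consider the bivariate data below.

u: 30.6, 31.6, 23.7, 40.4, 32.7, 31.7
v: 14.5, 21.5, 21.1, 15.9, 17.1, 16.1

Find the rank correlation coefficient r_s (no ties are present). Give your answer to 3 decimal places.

Rank u: 2, 3, 1, 6, 5, 4
Rank v: 1, 6, 5, 2, 4, 3
d = rank(u) − rank(v): 1, -3, -4, 4, 1, 1; Σd² = 44
ρ = 1 − 6Σd² / [n(n²−1)] = 1 − 6×44 / (6×35) = 1 − 264/210 ≈ -0.257

-0.257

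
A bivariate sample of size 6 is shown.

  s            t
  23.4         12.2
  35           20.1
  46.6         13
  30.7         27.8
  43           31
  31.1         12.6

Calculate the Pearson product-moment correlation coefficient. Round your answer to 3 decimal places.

0.260

n = 6, Σs = 209.8, Σt = 116.7, Σs² = 7702.82, Σt² = 2614.45, Σst = 4173.1
nΣst − ΣsΣt = 25038.6 − 24483.66 = 554.94
nΣs² − (Σs)² = 46216.92 − 44016.04 = 2200.88; nΣt² − (Σt)² = 15686.7 − 13618.89 = 2067.81
r = 554.94 / √(2200.88 × 2067.81) = 554.94 / 2133.3077 ≈ 0.260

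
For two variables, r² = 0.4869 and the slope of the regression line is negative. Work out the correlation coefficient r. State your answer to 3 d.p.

-0.698

|r| = √0.4869 = 0.698
The association is negative, so r = −0.698.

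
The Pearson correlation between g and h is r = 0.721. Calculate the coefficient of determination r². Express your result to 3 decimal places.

r² = (0.721)² = 0.520

0.520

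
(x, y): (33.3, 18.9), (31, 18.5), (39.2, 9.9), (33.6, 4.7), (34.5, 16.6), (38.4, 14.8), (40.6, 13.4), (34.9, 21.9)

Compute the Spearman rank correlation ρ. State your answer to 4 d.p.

Rank x: 2, 1, 7, 3, 4, 6, 8, 5
Rank y: 7, 6, 2, 1, 5, 4, 3, 8
d = rank(x) − rank(y): -5, -5, 5, 2, -1, 2, 5, -3; Σd² = 118
ρ = 1 − 6Σd² / [n(n²−1)] = 1 − 6×118 / (8×63) = 1 − 708/504 ≈ -0.4048

-0.4048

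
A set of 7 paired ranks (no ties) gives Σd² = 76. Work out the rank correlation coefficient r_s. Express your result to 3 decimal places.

ρ = 1 − 6Σd² / [n(n²−1)] = 1 − 6×76 / (7×48)
  = 1 − 456/336 = 1 − 1.3571 ≈ -0.357

-0.357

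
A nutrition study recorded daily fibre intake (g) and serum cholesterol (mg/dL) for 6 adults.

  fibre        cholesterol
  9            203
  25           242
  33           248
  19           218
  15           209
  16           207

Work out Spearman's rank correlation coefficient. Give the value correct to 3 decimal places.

Rank fibre: 1, 5, 6, 4, 2, 3
Rank cholesterol: 1, 5, 6, 4, 3, 2
d = rank(fibre) − rank(cholesterol): 0, 0, 0, 0, -1, 1; Σd² = 2
ρ = 1 − 6Σd² / [n(n²−1)] = 1 − 6×2 / (6×35) = 1 − 12/210 ≈ 0.943

0.943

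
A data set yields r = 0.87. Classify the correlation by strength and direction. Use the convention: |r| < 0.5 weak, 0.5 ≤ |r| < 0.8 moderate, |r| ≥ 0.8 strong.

strong positive

r = 0.87 > 0 so the relationship is positive.
|r| = 0.87, which falls in the strong range.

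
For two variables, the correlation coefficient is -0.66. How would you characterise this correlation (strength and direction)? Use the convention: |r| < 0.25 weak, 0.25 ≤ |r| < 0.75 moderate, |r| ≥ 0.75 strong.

r = -0.66 < 0 so the relationship is negative.
|r| = 0.66, which falls in the moderate range.

moderate negative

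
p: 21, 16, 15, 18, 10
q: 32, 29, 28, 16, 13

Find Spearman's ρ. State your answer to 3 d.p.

0.700

Rank p: 5, 3, 2, 4, 1
Rank q: 5, 4, 3, 2, 1
d = rank(p) − rank(q): 0, -1, -1, 2, 0; Σd² = 6
ρ = 1 − 6Σd² / [n(n²−1)] = 1 − 6×6 / (5×24) = 1 − 36/120 ≈ 0.700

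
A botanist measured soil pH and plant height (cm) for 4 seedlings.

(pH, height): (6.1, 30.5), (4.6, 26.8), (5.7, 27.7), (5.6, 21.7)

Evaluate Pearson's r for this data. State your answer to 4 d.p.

n = 4, Σx = 22, Σy = 106.7, Σx² = 122.22, Σy² = 2886.67, Σxy = 588.74
nΣxy − ΣxΣy = 2354.96 − 2347.4 = 7.56
nΣx² − (Σx)² = 488.88 − 484 = 4.88; nΣy² − (Σy)² = 11546.68 − 11384.89 = 161.79
r = 7.56 / √(4.88 × 161.79) = 7.56 / 28.0987 ≈ 0.2691

0.2691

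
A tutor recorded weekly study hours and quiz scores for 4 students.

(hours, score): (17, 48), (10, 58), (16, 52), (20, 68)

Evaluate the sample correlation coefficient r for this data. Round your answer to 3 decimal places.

n = 4, Σx = 63, Σy = 226, Σx² = 1045, Σy² = 12996, Σxy = 3588
nΣxy − ΣxΣy = 14352 − 14238 = 114
nΣx² − (Σx)² = 4180 − 3969 = 211; nΣy² − (Σy)² = 51984 − 51076 = 908
r = 114 / √(211 × 908) = 114 / 437.7077 ≈ 0.260

0.260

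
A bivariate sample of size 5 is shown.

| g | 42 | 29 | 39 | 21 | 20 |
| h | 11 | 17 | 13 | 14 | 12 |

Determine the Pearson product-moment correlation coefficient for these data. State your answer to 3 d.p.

-0.295

n = 5, Σg = 151, Σh = 67, Σg² = 4967, Σh² = 919, Σgh = 1996
nΣgh − ΣgΣh = 9980 − 10117 = -137
nΣg² − (Σg)² = 24835 − 22801 = 2034; nΣh² − (Σh)² = 4595 − 4489 = 106
r = -137 / √(2034 × 106) = -137 / 464.3318 ≈ -0.295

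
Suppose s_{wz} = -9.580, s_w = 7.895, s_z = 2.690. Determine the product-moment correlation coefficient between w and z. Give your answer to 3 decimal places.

-0.451

r = Cov(w,z) / (s_w · s_z) = -9.580 / (7.895 × 2.690)
  = -9.580 / 21.2375 ≈ -0.451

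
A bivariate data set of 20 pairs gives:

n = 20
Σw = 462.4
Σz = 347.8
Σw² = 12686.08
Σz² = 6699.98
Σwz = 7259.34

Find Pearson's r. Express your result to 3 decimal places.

r = (nΣwz − ΣwΣz) / √[(nΣw² − (Σw)²)(nΣz² − (Σz)²)]
Numerator: 20×7259.34 − 462.4×347.8 = -15635.92
Denominator: √[(253721.6 − 213813.76)(133999.6 − 120964.84)] = √[39907.84 × 13034.76] = 22807.6548
r = -15635.92 / 22807.6548 ≈ -0.686

-0.686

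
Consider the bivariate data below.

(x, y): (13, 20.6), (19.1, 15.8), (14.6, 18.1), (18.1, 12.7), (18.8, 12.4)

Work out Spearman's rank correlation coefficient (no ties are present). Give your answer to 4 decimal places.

-0.7000

Rank x: 1, 5, 2, 3, 4
Rank y: 5, 3, 4, 2, 1
d = rank(x) − rank(y): -4, 2, -2, 1, 3; Σd² = 34
ρ = 1 − 6Σd² / [n(n²−1)] = 1 − 6×34 / (5×24) = 1 − 204/120 ≈ -0.7000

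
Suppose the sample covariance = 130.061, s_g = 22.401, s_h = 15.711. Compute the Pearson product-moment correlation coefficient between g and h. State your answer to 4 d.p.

0.3696

r = Cov(g,h) / (s_g · s_h) = 130.061 / (22.401 × 15.711)
  = 130.061 / 351.9421 ≈ 0.3696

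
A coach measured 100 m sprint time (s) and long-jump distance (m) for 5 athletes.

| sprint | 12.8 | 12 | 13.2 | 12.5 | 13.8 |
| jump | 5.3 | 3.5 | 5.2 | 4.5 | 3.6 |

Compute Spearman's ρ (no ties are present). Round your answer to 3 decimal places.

Rank sprint: 3, 1, 4, 2, 5
Rank jump: 5, 1, 4, 3, 2
d = rank(sprint) − rank(jump): -2, 0, 0, -1, 3; Σd² = 14
ρ = 1 − 6Σd² / [n(n²−1)] = 1 − 6×14 / (5×24) = 1 − 84/120 ≈ 0.300

0.300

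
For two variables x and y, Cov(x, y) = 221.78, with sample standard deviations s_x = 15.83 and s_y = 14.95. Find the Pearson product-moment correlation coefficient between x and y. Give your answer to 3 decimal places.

r = Cov(x,y) / (s_x · s_y) = 221.78 / (15.83 × 14.95)
  = 221.78 / 236.6585 ≈ 0.937

0.937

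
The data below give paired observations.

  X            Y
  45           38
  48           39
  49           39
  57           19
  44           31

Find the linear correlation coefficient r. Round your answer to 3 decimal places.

-0.722

n = 5, ΣX = 243, ΣY = 166, ΣX² = 11915, ΣY² = 5808, ΣXY = 7940
nΣXY − ΣXΣY = 39700 − 40338 = -638
nΣX² − (ΣX)² = 59575 − 59049 = 526; nΣY² − (ΣY)² = 29040 − 27556 = 1484
r = -638 / √(526 × 1484) = -638 / 883.5066 ≈ -0.722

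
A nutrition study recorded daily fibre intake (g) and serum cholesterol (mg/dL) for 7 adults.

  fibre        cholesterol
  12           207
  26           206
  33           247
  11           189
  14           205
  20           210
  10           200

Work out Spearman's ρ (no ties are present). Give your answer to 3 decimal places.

Rank fibre: 3, 6, 7, 2, 4, 5, 1
Rank cholesterol: 5, 4, 7, 1, 3, 6, 2
d = rank(fibre) − rank(cholesterol): -2, 2, 0, 1, 1, -1, -1; Σd² = 12
ρ = 1 − 6Σd² / [n(n²−1)] = 1 − 6×12 / (7×48) = 1 − 72/336 ≈ 0.786

0.786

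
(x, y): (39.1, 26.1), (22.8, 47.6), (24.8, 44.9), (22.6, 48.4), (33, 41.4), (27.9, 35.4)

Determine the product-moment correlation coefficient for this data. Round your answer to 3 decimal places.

-0.889

n = 6, Σx = 170.2, Σy = 243.8, Σx² = 5041.86, Σy² = 10272.66, Σxy = 6667.01
nΣxy − ΣxΣy = 40002.06 − 41494.76 = -1492.7
nΣx² − (Σx)² = 30251.16 − 28968.04 = 1283.12; nΣy² − (Σy)² = 61635.96 − 59438.44 = 2197.52
r = -1492.7 / √(1283.12 × 2197.52) = -1492.7 / 1679.1908 ≈ -0.889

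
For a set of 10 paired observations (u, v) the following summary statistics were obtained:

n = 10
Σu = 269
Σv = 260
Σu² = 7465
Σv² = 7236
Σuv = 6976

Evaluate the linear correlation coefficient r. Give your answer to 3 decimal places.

r = (nΣuv − ΣuΣv) / √[(nΣu² − (Σu)²)(nΣv² − (Σv)²)]
Numerator: 10×6976 − 269×260 = -180
Denominator: √[(74650 − 72361)(72360 − 67600)] = √[2289 × 4760] = 3300.8544
r = -180 / 3300.8544 ≈ -0.055

-0.055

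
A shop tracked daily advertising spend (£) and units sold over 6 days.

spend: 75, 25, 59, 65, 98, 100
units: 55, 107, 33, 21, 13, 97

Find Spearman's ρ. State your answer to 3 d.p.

Rank spend: 4, 1, 2, 3, 5, 6
Rank units: 4, 6, 3, 2, 1, 5
d = rank(spend) − rank(units): 0, -5, -1, 1, 4, 1; Σd² = 44
ρ = 1 − 6Σd² / [n(n²−1)] = 1 − 6×44 / (6×35) = 1 − 264/210 ≈ -0.257

-0.257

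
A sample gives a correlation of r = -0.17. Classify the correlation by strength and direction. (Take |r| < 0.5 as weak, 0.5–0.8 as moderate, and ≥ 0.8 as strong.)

weak negative

r = -0.17 < 0 so the relationship is negative.
|r| = 0.17, which falls in the weak range.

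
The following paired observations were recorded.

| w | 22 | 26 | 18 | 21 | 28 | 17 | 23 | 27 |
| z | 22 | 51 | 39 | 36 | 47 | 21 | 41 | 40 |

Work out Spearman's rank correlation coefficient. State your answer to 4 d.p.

0.7857

Rank w: 4, 6, 2, 3, 8, 1, 5, 7
Rank z: 2, 8, 4, 3, 7, 1, 6, 5
d = rank(w) − rank(z): 2, -2, -2, 0, 1, 0, -1, 2; Σd² = 18
ρ = 1 − 6Σd² / [n(n²−1)] = 1 − 6×18 / (8×63) = 1 − 108/504 ≈ 0.7857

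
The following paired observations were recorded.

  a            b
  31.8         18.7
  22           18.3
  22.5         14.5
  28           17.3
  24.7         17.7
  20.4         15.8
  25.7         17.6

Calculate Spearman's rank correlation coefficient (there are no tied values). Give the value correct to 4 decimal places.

0.4286

Rank a: 7, 2, 3, 6, 4, 1, 5
Rank b: 7, 6, 1, 3, 5, 2, 4
d = rank(a) − rank(b): 0, -4, 2, 3, -1, -1, 1; Σd² = 32
ρ = 1 − 6Σd² / [n(n²−1)] = 1 − 6×32 / (7×48) = 1 − 192/336 ≈ 0.4286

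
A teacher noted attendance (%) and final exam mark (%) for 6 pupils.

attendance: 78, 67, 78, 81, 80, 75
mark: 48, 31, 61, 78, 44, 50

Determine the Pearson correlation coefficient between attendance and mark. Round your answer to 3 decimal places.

0.734

n = 6, Σx = 459, Σy = 312, Σx² = 35243, Σy² = 17506, Σxy = 24167
nΣxy − ΣxΣy = 145002 − 143208 = 1794
nΣx² − (Σx)² = 211458 − 210681 = 777; nΣy² − (Σy)² = 105036 − 97344 = 7692
r = 1794 / √(777 × 7692) = 1794 / 2444.7258 ≈ 0.734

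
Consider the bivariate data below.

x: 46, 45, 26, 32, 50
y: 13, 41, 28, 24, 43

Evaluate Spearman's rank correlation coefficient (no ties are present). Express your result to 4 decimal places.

0.3000

Rank x: 4, 3, 1, 2, 5
Rank y: 1, 4, 3, 2, 5
d = rank(x) − rank(y): 3, -1, -2, 0, 0; Σd² = 14
ρ = 1 − 6Σd² / [n(n²−1)] = 1 − 6×14 / (5×24) = 1 − 84/120 ≈ 0.3000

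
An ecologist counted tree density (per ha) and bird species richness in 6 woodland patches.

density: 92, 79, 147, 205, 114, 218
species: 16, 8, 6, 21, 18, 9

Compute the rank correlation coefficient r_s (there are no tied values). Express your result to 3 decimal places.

0.200

Rank density: 2, 1, 4, 5, 3, 6
Rank species: 4, 2, 1, 6, 5, 3
d = rank(density) − rank(species): -2, -1, 3, -1, -2, 3; Σd² = 28
ρ = 1 − 6Σd² / [n(n²−1)] = 1 − 6×28 / (6×35) = 1 − 168/210 ≈ 0.200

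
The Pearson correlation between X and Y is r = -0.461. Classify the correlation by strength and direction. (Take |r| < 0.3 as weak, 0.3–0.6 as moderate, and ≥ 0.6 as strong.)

r = -0.461 < 0 so the relationship is negative.
|r| = 0.461, which falls in the moderate range.

moderate negative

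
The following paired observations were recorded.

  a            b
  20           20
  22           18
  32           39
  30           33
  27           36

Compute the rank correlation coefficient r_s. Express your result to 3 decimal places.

0.800

Rank a: 1, 2, 5, 4, 3
Rank b: 2, 1, 5, 3, 4
d = rank(a) − rank(b): -1, 1, 0, 1, -1; Σd² = 4
ρ = 1 − 6Σd² / [n(n²−1)] = 1 − 6×4 / (5×24) = 1 − 24/120 ≈ 0.800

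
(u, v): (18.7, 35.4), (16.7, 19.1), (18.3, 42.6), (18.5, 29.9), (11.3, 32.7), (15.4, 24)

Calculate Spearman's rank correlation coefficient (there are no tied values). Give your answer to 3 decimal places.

0.371

Rank u: 6, 3, 4, 5, 1, 2
Rank v: 5, 1, 6, 3, 4, 2
d = rank(u) − rank(v): 1, 2, -2, 2, -3, 0; Σd² = 22
ρ = 1 − 6Σd² / [n(n²−1)] = 1 − 6×22 / (6×35) = 1 − 132/210 ≈ 0.371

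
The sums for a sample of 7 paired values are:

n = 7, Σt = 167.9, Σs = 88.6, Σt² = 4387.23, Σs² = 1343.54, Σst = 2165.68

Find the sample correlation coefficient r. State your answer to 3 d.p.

0.143

r = (nΣst − ΣsΣt) / √[(nΣs² − (Σs)²)(nΣt² − (Σt)²)]
Numerator: 7×2165.68 − 88.6×167.9 = 283.82
Denominator: √[(9404.78 − 7849.96)(30710.61 − 28190.41)] = √[1554.82 × 2520.2] = 1979.5094
r = 283.82 / 1979.5094 ≈ 0.143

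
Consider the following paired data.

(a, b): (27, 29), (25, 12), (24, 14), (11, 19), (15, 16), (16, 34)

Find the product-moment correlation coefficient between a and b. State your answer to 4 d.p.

n = 6, Σa = 118, Σb = 124, Σa² = 2532, Σb² = 2954, Σab = 2412
nΣab − ΣaΣb = 14472 − 14632 = -160
nΣa² − (Σa)² = 15192 − 13924 = 1268; nΣb² − (Σb)² = 17724 − 15376 = 2348
r = -160 / √(1268 × 2348) = -160 / 1725.4750 ≈ -0.0927

-0.0927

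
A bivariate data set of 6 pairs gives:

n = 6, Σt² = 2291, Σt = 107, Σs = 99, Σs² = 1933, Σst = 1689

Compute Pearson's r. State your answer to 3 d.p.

r = (nΣst − ΣsΣt) / √[(nΣs² − (Σs)²)(nΣt² − (Σt)²)]
Numerator: 6×1689 − 99×107 = -459
Denominator: √[(11598 − 9801)(13746 − 11449)] = √[1797 × 2297] = 2031.6764
r = -459 / 2031.6764 ≈ -0.226

-0.226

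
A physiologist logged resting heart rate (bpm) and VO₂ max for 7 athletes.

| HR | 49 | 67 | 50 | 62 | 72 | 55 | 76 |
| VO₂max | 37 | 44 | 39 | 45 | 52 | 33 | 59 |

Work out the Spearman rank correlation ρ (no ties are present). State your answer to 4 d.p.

0.8571

Rank HR: 1, 5, 2, 4, 6, 3, 7
Rank VO₂max: 2, 4, 3, 5, 6, 1, 7
d = rank(HR) − rank(VO₂max): -1, 1, -1, -1, 0, 2, 0; Σd² = 8
ρ = 1 − 6Σd² / [n(n²−1)] = 1 − 6×8 / (7×48) = 1 − 48/336 ≈ 0.8571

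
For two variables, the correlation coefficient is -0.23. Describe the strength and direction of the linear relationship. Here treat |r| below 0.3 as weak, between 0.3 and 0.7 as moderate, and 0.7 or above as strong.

r = -0.23 < 0 so the relationship is negative.
|r| = 0.23, which falls in the weak range.

weak negative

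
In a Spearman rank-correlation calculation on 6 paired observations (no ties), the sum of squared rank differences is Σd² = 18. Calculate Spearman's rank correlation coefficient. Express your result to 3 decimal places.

0.486

ρ = 1 − 6Σd² / [n(n²−1)] = 1 − 6×18 / (6×35)
  = 1 − 108/210 = 1 − 0.5143 ≈ 0.486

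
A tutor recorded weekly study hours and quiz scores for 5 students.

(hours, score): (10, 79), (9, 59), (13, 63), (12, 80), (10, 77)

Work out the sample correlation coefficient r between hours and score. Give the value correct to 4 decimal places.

n = 5, Σx = 54, Σy = 358, Σx² = 594, Σy² = 26020, Σxy = 3870
nΣxy − ΣxΣy = 19350 − 19332 = 18
nΣx² − (Σx)² = 2970 − 2916 = 54; nΣy² − (Σy)² = 130100 − 128164 = 1936
r = 18 / √(54 × 1936) = 18 / 323.3326 ≈ 0.0557

0.0557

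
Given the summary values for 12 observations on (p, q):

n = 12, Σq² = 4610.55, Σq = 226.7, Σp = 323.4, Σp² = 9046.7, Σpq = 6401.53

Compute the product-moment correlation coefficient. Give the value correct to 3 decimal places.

0.886

r = (nΣpq − ΣpΣq) / √[(nΣp² − (Σp)²)(nΣq² − (Σq)²)]
Numerator: 12×6401.53 − 323.4×226.7 = 3503.58
Denominator: √[(108560.4 − 104587.56)(55326.6 − 51392.89)] = √[3972.84 × 3933.71] = 3953.2266
r = 3503.58 / 3953.2266 ≈ 0.886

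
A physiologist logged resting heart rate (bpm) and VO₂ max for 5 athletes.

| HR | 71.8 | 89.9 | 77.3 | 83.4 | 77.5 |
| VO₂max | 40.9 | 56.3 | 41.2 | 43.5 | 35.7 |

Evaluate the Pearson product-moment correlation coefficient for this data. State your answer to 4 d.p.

n = 5, Σx = 399.9, Σy = 217.6, Σx² = 32174.35, Σy² = 9706.68, Σxy = 17577.4
nΣxy − ΣxΣy = 87887 − 87018.24 = 868.76
nΣx² − (Σx)² = 160871.75 − 159920.01 = 951.74; nΣy² − (Σy)² = 48533.4 − 47349.76 = 1183.64
r = 868.76 / √(951.74 × 1183.64) = 868.76 / 1061.3753 ≈ 0.8185

0.8185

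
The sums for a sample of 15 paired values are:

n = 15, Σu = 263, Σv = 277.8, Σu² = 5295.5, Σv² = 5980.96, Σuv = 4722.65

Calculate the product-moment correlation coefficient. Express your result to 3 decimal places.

-0.196

r = (nΣuv − ΣuΣv) / √[(nΣu² − (Σu)²)(nΣv² − (Σv)²)]
Numerator: 15×4722.65 − 263×277.8 = -2221.65
Denominator: √[(79432.5 − 69169)(89714.4 − 77172.84)] = √[10263.5 × 12541.56] = 11345.4970
r = -2221.65 / 11345.4970 ≈ -0.196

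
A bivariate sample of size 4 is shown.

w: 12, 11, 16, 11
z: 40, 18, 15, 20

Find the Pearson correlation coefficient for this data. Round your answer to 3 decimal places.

n = 4, Σw = 50, Σz = 93, Σw² = 642, Σz² = 2549, Σwz = 1138
nΣwz − ΣwΣz = 4552 − 4650 = -98
nΣw² − (Σw)² = 2568 − 2500 = 68; nΣz² − (Σz)² = 10196 − 8649 = 1547
r = -98 / √(68 × 1547) = -98 / 324.3393 ≈ -0.302

-0.302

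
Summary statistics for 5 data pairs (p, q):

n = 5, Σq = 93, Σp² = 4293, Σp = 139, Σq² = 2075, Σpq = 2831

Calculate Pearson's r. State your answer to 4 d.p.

r = (nΣpq − ΣpΣq) / √[(nΣp² − (Σp)²)(nΣq² − (Σq)²)]
Numerator: 5×2831 − 139×93 = 1228
Denominator: √[(21465 − 19321)(10375 − 8649)] = √[2144 × 1726] = 1923.6798
r = 1228 / 1923.6798 ≈ 0.6384

0.6384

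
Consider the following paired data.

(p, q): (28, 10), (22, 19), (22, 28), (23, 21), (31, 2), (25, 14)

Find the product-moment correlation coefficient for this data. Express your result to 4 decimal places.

-0.9426

n = 6, Σp = 151, Σq = 94, Σp² = 3867, Σq² = 1886, Σpq = 2209
nΣpq − ΣpΣq = 13254 − 14194 = -940
nΣp² − (Σp)² = 23202 − 22801 = 401; nΣq² − (Σq)² = 11316 − 8836 = 2480
r = -940 / √(401 × 2480) = -940 / 997.2362 ≈ -0.9426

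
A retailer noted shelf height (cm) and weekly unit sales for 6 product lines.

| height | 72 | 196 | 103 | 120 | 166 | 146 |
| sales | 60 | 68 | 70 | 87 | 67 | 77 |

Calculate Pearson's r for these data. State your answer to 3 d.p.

n = 6, Σx = 803, Σy = 429, Σx² = 117481, Σy² = 31111, Σxy = 57662
nΣxy − ΣxΣy = 345972 − 344487 = 1485
nΣx² − (Σx)² = 704886 − 644809 = 60077; nΣy² − (Σy)² = 186666 − 184041 = 2625
r = 1485 / √(60077 × 2625) = 1485 / 12557.9507 ≈ 0.118

0.118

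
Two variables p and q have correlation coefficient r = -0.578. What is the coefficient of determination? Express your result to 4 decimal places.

0.3341

r² = (-0.578)² = 0.3341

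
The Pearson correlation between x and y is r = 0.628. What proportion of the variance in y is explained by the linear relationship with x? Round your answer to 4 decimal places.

0.3944

r² = (0.628)² = 0.3944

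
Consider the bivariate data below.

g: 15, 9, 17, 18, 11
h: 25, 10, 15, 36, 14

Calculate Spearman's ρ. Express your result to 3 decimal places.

Rank g: 3, 1, 4, 5, 2
Rank h: 4, 1, 3, 5, 2
d = rank(g) − rank(h): -1, 0, 1, 0, 0; Σd² = 2
ρ = 1 − 6Σd² / [n(n²−1)] = 1 − 6×2 / (5×24) = 1 − 12/120 ≈ 0.900

0.900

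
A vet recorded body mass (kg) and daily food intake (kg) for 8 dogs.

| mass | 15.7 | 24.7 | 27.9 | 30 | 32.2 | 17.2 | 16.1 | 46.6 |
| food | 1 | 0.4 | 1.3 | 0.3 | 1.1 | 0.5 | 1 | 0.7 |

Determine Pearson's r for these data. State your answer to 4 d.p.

-0.0788

n = 8, Σx = 210.4, Σy = 6.3, Σx² = 6298.44, Σy² = 5.89, Σxy = 163.59
nΣxy − ΣxΣy = 1308.72 − 1325.52 = -16.8
nΣx² − (Σx)² = 50387.52 − 44268.16 = 6119.36; nΣy² − (Σy)² = 47.12 − 39.69 = 7.43
r = -16.8 / √(6119.36 × 7.43) = -16.8 / 213.2296 ≈ -0.0788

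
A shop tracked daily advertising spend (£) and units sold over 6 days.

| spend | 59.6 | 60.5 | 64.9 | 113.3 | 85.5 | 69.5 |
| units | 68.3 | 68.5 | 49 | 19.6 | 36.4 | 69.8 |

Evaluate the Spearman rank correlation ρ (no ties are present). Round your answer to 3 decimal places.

-0.600

Rank spend: 1, 2, 3, 6, 5, 4
Rank units: 4, 5, 3, 1, 2, 6
d = rank(spend) − rank(units): -3, -3, 0, 5, 3, -2; Σd² = 56
ρ = 1 − 6Σd² / [n(n²−1)] = 1 − 6×56 / (6×35) = 1 − 336/210 ≈ -0.600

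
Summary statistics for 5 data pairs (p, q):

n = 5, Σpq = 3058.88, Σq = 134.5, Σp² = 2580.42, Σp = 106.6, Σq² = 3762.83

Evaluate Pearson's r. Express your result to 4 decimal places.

0.9065

r = (nΣpq − ΣpΣq) / √[(nΣp² − (Σp)²)(nΣq² − (Σq)²)]
Numerator: 5×3058.88 − 106.6×134.5 = 956.7
Denominator: √[(12902.1 − 11363.56)(18814.15 − 18090.25)] = √[1538.54 × 723.9] = 1055.3431
r = 956.7 / 1055.3431 ≈ 0.9065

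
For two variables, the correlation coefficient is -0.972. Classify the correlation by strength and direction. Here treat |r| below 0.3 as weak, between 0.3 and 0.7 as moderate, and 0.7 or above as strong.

r = -0.972 < 0 so the relationship is negative.
|r| = 0.972, which falls in the strong range.

strong negative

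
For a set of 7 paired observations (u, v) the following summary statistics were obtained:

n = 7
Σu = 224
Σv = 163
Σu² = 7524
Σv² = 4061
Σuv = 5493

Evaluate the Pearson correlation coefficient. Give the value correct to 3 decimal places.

0.901

r = (nΣuv − ΣuΣv) / √[(nΣu² − (Σu)²)(nΣv² − (Σv)²)]
Numerator: 7×5493 − 224×163 = 1939
Denominator: √[(52668 − 50176)(28427 − 26569)] = √[2492 × 1858] = 2151.7751
r = 1939 / 2151.7751 ≈ 0.901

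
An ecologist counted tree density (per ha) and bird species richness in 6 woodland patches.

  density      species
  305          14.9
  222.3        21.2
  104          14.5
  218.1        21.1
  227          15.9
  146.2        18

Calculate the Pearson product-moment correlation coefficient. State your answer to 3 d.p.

0.086

n = 6, Σx = 1222.6, Σy = 105.6, Σx² = 273729.34, Σy² = 1903.72, Σxy = 21608.07
nΣxy − ΣxΣy = 129648.42 − 129106.56 = 541.86
nΣx² − (Σx)² = 1642376.04 − 1494750.76 = 147625.28; nΣy² − (Σy)² = 11422.32 − 11151.36 = 270.96
r = 541.86 / √(147625.28 × 270.96) = 541.86 / 6324.5985 ≈ 0.086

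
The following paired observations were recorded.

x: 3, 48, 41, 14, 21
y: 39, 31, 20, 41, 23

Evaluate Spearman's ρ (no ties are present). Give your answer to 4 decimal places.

-0.6000

Rank x: 1, 5, 4, 2, 3
Rank y: 4, 3, 1, 5, 2
d = rank(x) − rank(y): -3, 2, 3, -3, 1; Σd² = 32
ρ = 1 − 6Σd² / [n(n²−1)] = 1 − 6×32 / (5×24) = 1 − 192/120 ≈ -0.6000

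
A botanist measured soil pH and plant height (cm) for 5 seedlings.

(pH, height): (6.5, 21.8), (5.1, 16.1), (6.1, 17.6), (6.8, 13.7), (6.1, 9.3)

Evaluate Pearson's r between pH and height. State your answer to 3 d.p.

n = 5, Σx = 30.6, Σy = 78.5, Σx² = 188.92, Σy² = 1318.39, Σxy = 481.06
nΣxy − ΣxΣy = 2405.3 − 2402.1 = 3.2
nΣx² − (Σx)² = 944.6 − 936.36 = 8.24; nΣy² − (Σy)² = 6591.95 − 6162.25 = 429.7
r = 3.2 / √(8.24 × 429.7) = 3.2 / 59.5040 ≈ 0.054

0.054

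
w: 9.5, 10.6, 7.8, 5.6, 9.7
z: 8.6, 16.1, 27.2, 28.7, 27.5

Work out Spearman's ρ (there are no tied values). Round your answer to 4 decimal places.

Rank w: 3, 5, 2, 1, 4
Rank z: 1, 2, 3, 5, 4
d = rank(w) − rank(z): 2, 3, -1, -4, 0; Σd² = 30
ρ = 1 − 6Σd² / [n(n²−1)] = 1 − 6×30 / (5×24) = 1 − 180/120 ≈ -0.5000

-0.5000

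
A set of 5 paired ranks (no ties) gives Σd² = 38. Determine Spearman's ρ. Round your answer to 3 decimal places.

-0.900

ρ = 1 − 6Σd² / [n(n²−1)] = 1 − 6×38 / (5×24)
  = 1 − 228/120 = 1 − 1.9000 ≈ -0.900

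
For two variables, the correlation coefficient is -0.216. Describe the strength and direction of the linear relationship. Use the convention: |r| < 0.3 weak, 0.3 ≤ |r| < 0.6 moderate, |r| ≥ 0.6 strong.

weak negative

r = -0.216 < 0 so the relationship is negative.
|r| = 0.216, which falls in the weak range.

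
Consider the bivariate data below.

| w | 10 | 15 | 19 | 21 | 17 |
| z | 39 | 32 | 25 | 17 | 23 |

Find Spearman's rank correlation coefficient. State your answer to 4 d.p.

-0.9000

Rank w: 1, 2, 4, 5, 3
Rank z: 5, 4, 3, 1, 2
d = rank(w) − rank(z): -4, -2, 1, 4, 1; Σd² = 38
ρ = 1 − 6Σd² / [n(n²−1)] = 1 − 6×38 / (5×24) = 1 − 228/120 ≈ -0.9000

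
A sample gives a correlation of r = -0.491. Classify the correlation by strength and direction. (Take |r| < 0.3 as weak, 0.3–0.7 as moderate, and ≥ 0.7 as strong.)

moderate negative

r = -0.491 < 0 so the relationship is negative.
|r| = 0.491, which falls in the moderate range.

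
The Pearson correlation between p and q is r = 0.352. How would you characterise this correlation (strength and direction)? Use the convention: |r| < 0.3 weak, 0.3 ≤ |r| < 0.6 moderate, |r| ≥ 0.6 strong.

r = 0.352 > 0 so the relationship is positive.
|r| = 0.352, which falls in the moderate range.

moderate positive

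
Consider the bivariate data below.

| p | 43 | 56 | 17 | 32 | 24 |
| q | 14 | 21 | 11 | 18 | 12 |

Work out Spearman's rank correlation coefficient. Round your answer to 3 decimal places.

Rank p: 4, 5, 1, 3, 2
Rank q: 3, 5, 1, 4, 2
d = rank(p) − rank(q): 1, 0, 0, -1, 0; Σd² = 2
ρ = 1 − 6Σd² / [n(n²−1)] = 1 − 6×2 / (5×24) = 1 − 12/120 ≈ 0.900

0.900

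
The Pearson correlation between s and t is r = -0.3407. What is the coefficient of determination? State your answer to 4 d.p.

0.1161

r² = (-0.3407)² = 0.1161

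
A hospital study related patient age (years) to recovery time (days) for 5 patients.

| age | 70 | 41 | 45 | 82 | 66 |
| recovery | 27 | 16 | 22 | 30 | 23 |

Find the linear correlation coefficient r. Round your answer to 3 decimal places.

0.920

n = 5, Σx = 304, Σy = 118, Σx² = 19686, Σy² = 2898, Σxy = 7514
nΣxy − ΣxΣy = 37570 − 35872 = 1698
nΣx² − (Σx)² = 98430 − 92416 = 6014; nΣy² − (Σy)² = 14490 − 13924 = 566
r = 1698 / √(6014 × 566) = 1698 / 1844.9726 ≈ 0.920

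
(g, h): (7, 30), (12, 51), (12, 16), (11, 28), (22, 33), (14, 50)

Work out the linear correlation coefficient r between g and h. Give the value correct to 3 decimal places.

0.130

n = 6, Σg = 78, Σh = 208, Σg² = 1138, Σh² = 8130, Σgh = 2748
nΣgh − ΣgΣh = 16488 − 16224 = 264
nΣg² − (Σg)² = 6828 − 6084 = 744; nΣh² − (Σh)² = 48780 − 43264 = 5516
r = 264 / √(744 × 5516) = 264 / 2025.8095 ≈ 0.130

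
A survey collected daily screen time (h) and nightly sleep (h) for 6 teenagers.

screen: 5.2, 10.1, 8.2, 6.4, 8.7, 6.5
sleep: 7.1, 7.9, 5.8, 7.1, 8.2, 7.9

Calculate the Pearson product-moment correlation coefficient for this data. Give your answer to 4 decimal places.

0.2110

n = 6, Σx = 45.1, Σy = 44, Σx² = 355.19, Σy² = 326.52, Σxy = 332.4
nΣxy − ΣxΣy = 1994.4 − 1984.4 = 10
nΣx² − (Σx)² = 2131.14 − 2034.01 = 97.13; nΣy² − (Σy)² = 1959.12 − 1936 = 23.12
r = 10 / √(97.13 × 23.12) = 10 / 47.3882 ≈ 0.2110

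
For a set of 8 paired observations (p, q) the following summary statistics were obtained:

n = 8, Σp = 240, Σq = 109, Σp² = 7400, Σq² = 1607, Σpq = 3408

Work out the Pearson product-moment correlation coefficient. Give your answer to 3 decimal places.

r = (nΣpq − ΣpΣq) / √[(nΣp² − (Σp)²)(nΣq² − (Σq)²)]
Numerator: 8×3408 − 240×109 = 1104
Denominator: √[(59200 − 57600)(12856 − 11881)] = √[1600 × 975] = 1248.9996
r = 1104 / 1248.9996 ≈ 0.884

0.884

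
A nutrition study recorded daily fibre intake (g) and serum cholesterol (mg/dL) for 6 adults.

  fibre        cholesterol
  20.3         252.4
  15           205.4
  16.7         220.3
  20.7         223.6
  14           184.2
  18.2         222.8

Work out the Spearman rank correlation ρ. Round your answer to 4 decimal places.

Rank fibre: 5, 2, 3, 6, 1, 4
Rank cholesterol: 6, 2, 3, 5, 1, 4
d = rank(fibre) − rank(cholesterol): -1, 0, 0, 1, 0, 0; Σd² = 2
ρ = 1 − 6Σd² / [n(n²−1)] = 1 − 6×2 / (6×35) = 1 − 12/210 ≈ 0.9429

0.9429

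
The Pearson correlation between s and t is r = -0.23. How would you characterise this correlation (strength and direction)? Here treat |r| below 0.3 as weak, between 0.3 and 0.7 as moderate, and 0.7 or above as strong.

weak negative

r = -0.23 < 0 so the relationship is negative.
|r| = 0.23, which falls in the weak range.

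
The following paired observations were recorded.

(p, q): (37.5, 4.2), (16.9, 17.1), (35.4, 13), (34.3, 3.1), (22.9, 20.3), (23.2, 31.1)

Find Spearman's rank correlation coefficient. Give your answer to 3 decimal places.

Rank p: 6, 1, 5, 4, 2, 3
Rank q: 2, 4, 3, 1, 5, 6
d = rank(p) − rank(q): 4, -3, 2, 3, -3, -3; Σd² = 56
ρ = 1 − 6Σd² / [n(n²−1)] = 1 − 6×56 / (6×35) = 1 − 336/210 ≈ -0.600

-0.600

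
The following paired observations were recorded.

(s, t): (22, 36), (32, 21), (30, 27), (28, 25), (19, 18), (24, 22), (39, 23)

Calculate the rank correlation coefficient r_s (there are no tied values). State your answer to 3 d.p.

0.071

Rank s: 2, 6, 5, 4, 1, 3, 7
Rank t: 7, 2, 6, 5, 1, 3, 4
d = rank(s) − rank(t): -5, 4, -1, -1, 0, 0, 3; Σd² = 52
ρ = 1 − 6Σd² / [n(n²−1)] = 1 − 6×52 / (7×48) = 1 − 312/336 ≈ 0.071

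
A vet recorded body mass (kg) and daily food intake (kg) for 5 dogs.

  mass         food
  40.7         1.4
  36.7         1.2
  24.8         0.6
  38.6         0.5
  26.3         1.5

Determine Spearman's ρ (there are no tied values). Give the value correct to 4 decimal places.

0.0000

Rank mass: 5, 3, 1, 4, 2
Rank food: 4, 3, 2, 1, 5
d = rank(mass) − rank(food): 1, 0, -1, 3, -3; Σd² = 20
ρ = 1 − 6Σd² / [n(n²−1)] = 1 − 6×20 / (5×24) = 1 − 120/120 ≈ 0.0000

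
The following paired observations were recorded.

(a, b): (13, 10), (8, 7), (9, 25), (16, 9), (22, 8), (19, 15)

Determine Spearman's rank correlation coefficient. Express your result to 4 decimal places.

Rank a: 3, 1, 2, 4, 6, 5
Rank b: 4, 1, 6, 3, 2, 5
d = rank(a) − rank(b): -1, 0, -4, 1, 4, 0; Σd² = 34
ρ = 1 − 6Σd² / [n(n²−1)] = 1 − 6×34 / (6×35) = 1 − 204/210 ≈ 0.0286

0.0286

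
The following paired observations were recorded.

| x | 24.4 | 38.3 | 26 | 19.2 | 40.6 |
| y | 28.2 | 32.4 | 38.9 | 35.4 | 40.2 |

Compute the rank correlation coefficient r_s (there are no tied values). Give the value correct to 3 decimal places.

Rank x: 2, 4, 3, 1, 5
Rank y: 1, 2, 4, 3, 5
d = rank(x) − rank(y): 1, 2, -1, -2, 0; Σd² = 10
ρ = 1 − 6Σd² / [n(n²−1)] = 1 − 6×10 / (5×24) = 1 − 60/120 ≈ 0.500

0.500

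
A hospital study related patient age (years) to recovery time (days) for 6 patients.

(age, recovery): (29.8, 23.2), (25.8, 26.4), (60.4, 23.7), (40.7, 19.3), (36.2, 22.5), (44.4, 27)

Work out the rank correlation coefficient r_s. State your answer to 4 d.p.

Rank age: 2, 1, 6, 4, 3, 5
Rank recovery: 3, 5, 4, 1, 2, 6
d = rank(age) − rank(recovery): -1, -4, 2, 3, 1, -1; Σd² = 32
ρ = 1 − 6Σd² / [n(n²−1)] = 1 − 6×32 / (6×35) = 1 − 192/210 ≈ 0.0857

0.0857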